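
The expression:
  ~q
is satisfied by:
  {q: False}


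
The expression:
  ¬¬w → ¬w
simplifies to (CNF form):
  ¬w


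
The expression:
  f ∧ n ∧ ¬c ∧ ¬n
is never true.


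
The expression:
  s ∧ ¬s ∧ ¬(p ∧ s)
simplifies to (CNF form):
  False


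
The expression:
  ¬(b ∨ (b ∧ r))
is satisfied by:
  {b: False}


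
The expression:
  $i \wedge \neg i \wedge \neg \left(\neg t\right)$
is never true.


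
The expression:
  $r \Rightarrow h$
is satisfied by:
  {h: True, r: False}
  {r: False, h: False}
  {r: True, h: True}


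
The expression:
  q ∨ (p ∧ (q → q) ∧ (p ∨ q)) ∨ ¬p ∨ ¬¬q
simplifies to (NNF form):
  True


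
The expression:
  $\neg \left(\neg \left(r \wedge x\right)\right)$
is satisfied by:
  {r: True, x: True}


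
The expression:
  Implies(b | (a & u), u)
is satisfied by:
  {u: True, b: False}
  {b: False, u: False}
  {b: True, u: True}


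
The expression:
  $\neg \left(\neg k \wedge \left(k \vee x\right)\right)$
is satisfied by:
  {k: True, x: False}
  {x: False, k: False}
  {x: True, k: True}


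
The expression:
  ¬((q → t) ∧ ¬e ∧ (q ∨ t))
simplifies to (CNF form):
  e ∨ ¬t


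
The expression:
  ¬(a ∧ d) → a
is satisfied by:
  {a: True}


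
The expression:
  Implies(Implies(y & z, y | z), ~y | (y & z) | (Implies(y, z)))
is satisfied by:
  {z: True, y: False}
  {y: False, z: False}
  {y: True, z: True}


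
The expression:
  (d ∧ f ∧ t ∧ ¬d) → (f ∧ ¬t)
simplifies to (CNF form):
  True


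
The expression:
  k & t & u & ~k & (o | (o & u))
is never true.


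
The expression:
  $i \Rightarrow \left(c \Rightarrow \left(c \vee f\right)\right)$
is always true.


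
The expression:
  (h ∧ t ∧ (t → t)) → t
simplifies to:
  True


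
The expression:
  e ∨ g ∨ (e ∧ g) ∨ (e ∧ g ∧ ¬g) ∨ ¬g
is always true.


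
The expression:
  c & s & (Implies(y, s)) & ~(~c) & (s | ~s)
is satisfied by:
  {c: True, s: True}


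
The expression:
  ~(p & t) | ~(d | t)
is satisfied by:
  {p: False, t: False}
  {t: True, p: False}
  {p: True, t: False}


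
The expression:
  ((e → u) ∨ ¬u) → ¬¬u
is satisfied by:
  {u: True}


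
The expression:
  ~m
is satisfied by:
  {m: False}


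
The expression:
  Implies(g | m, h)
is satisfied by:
  {h: True, g: False, m: False}
  {h: True, m: True, g: False}
  {h: True, g: True, m: False}
  {h: True, m: True, g: True}
  {m: False, g: False, h: False}


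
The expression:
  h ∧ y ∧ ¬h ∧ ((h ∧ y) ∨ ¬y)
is never true.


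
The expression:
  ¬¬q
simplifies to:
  q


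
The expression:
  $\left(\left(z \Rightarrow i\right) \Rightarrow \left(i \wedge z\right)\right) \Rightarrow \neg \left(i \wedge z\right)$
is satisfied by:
  {z: False, i: False}
  {i: True, z: False}
  {z: True, i: False}


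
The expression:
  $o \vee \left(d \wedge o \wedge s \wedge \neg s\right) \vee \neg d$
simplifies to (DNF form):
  $o \vee \neg d$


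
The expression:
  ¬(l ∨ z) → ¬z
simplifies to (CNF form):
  True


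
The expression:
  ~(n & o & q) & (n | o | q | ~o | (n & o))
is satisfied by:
  {o: False, q: False, n: False}
  {n: True, o: False, q: False}
  {q: True, o: False, n: False}
  {n: True, q: True, o: False}
  {o: True, n: False, q: False}
  {n: True, o: True, q: False}
  {q: True, o: True, n: False}


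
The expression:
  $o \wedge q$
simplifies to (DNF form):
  $o \wedge q$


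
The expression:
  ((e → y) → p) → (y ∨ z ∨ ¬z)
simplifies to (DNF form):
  True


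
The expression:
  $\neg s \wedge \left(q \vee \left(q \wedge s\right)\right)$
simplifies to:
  $q \wedge \neg s$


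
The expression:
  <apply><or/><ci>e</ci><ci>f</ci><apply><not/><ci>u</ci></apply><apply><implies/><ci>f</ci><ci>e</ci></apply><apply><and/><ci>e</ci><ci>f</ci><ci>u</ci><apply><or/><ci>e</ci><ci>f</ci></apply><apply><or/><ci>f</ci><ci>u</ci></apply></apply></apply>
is always true.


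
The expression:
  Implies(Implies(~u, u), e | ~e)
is always true.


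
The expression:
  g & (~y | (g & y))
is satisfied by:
  {g: True}


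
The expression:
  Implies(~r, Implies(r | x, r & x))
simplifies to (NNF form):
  r | ~x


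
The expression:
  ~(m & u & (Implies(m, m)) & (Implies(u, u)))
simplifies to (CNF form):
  ~m | ~u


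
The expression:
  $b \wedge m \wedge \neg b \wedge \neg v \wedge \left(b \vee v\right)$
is never true.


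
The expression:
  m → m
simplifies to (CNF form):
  True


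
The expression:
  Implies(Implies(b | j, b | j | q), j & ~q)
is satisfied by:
  {j: True, q: False}


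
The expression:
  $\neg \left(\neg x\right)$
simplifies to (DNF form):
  $x$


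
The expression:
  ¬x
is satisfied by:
  {x: False}


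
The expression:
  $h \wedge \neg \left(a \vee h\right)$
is never true.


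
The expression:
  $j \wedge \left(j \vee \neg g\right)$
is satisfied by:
  {j: True}


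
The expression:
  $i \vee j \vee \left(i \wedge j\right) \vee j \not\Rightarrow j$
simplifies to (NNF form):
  $i \vee j$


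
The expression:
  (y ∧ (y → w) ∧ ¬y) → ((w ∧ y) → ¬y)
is always true.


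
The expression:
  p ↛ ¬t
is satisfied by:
  {t: True, p: True}


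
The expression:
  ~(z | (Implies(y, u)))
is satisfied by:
  {y: True, u: False, z: False}


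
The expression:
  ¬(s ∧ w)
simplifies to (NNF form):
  ¬s ∨ ¬w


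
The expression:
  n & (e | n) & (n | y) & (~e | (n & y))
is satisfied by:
  {y: True, n: True, e: False}
  {n: True, e: False, y: False}
  {y: True, e: True, n: True}


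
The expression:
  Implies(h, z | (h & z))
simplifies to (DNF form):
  z | ~h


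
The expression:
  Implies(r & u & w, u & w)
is always true.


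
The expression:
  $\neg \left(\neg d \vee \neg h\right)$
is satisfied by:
  {h: True, d: True}


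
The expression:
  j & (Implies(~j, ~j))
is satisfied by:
  {j: True}


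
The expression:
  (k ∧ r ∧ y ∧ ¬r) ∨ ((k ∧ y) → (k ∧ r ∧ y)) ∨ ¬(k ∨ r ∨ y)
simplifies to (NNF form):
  r ∨ ¬k ∨ ¬y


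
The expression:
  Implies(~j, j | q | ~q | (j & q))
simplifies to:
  True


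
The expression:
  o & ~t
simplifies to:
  o & ~t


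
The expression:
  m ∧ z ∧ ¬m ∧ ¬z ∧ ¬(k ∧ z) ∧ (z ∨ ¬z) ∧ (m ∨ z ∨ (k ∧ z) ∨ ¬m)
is never true.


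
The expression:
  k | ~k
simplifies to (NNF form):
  True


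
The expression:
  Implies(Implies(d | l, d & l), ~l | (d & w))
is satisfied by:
  {w: True, l: False, d: False}
  {l: False, d: False, w: False}
  {d: True, w: True, l: False}
  {d: True, l: False, w: False}
  {w: True, l: True, d: False}
  {l: True, w: False, d: False}
  {d: True, l: True, w: True}


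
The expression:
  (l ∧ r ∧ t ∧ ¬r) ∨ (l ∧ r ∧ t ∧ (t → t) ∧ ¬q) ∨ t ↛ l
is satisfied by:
  {t: True, r: True, l: False, q: False}
  {t: True, r: False, l: False, q: False}
  {t: True, q: True, r: True, l: False}
  {t: True, q: True, r: False, l: False}
  {t: True, l: True, r: True, q: False}


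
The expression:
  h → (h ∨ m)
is always true.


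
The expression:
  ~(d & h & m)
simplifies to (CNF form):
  ~d | ~h | ~m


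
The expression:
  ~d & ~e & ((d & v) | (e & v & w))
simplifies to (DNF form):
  False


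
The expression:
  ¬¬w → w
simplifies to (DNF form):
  True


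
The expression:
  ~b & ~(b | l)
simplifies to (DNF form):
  ~b & ~l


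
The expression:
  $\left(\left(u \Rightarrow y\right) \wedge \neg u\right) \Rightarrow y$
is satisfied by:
  {y: True, u: True}
  {y: True, u: False}
  {u: True, y: False}


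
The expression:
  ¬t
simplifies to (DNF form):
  ¬t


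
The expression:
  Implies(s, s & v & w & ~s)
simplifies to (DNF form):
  ~s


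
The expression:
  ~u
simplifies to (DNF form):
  ~u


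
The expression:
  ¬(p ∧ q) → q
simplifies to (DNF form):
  q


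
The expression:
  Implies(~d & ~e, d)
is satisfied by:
  {d: True, e: True}
  {d: True, e: False}
  {e: True, d: False}


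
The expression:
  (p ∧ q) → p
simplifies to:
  True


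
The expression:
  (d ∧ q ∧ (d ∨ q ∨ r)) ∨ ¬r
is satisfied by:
  {q: True, d: True, r: False}
  {q: True, d: False, r: False}
  {d: True, q: False, r: False}
  {q: False, d: False, r: False}
  {r: True, q: True, d: True}


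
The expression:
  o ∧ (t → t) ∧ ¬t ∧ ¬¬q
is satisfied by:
  {o: True, q: True, t: False}


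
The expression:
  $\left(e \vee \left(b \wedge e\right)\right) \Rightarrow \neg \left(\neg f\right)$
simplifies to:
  $f \vee \neg e$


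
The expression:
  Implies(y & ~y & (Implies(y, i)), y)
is always true.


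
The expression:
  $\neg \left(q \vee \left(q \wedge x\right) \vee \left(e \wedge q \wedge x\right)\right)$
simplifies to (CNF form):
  $\neg q$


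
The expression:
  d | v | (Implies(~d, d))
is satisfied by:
  {d: True, v: True}
  {d: True, v: False}
  {v: True, d: False}


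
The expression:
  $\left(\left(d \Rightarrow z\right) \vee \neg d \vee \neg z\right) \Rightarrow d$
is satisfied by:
  {d: True}


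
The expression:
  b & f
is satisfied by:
  {b: True, f: True}


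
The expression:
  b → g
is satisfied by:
  {g: True, b: False}
  {b: False, g: False}
  {b: True, g: True}


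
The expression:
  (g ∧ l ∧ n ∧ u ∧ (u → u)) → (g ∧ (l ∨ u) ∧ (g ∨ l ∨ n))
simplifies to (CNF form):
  True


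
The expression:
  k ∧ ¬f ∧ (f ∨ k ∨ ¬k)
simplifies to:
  k ∧ ¬f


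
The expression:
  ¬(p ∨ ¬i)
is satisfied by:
  {i: True, p: False}


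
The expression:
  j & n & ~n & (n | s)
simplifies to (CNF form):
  False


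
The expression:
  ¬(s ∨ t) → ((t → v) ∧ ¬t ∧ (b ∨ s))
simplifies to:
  b ∨ s ∨ t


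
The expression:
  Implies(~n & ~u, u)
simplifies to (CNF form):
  n | u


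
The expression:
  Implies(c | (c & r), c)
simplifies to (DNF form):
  True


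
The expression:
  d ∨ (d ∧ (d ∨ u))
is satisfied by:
  {d: True}


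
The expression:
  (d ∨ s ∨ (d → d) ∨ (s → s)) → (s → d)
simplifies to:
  d ∨ ¬s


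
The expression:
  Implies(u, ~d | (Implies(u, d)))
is always true.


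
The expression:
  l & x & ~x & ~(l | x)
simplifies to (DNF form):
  False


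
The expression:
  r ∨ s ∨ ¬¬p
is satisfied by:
  {r: True, p: True, s: True}
  {r: True, p: True, s: False}
  {r: True, s: True, p: False}
  {r: True, s: False, p: False}
  {p: True, s: True, r: False}
  {p: True, s: False, r: False}
  {s: True, p: False, r: False}


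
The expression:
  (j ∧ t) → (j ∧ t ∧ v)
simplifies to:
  v ∨ ¬j ∨ ¬t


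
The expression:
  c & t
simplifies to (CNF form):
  c & t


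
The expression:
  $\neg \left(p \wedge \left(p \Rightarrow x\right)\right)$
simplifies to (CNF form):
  $\neg p \vee \neg x$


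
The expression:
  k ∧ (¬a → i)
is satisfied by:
  {i: True, a: True, k: True}
  {i: True, k: True, a: False}
  {a: True, k: True, i: False}


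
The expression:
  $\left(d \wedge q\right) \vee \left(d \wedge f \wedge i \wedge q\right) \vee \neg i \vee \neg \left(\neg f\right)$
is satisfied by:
  {d: True, f: True, q: True, i: False}
  {d: True, f: True, q: False, i: False}
  {f: True, q: True, d: False, i: False}
  {f: True, d: False, q: False, i: False}
  {d: True, q: True, f: False, i: False}
  {d: True, q: False, f: False, i: False}
  {q: True, d: False, f: False, i: False}
  {q: False, d: False, f: False, i: False}
  {i: True, d: True, f: True, q: True}
  {i: True, d: True, f: True, q: False}
  {i: True, f: True, q: True, d: False}
  {i: True, f: True, q: False, d: False}
  {i: True, d: True, q: True, f: False}


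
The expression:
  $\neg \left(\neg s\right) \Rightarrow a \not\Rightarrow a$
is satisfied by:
  {s: False}


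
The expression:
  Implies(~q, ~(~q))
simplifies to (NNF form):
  q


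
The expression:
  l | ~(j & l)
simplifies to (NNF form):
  True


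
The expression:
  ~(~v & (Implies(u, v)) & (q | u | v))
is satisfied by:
  {v: True, u: True, q: False}
  {v: True, u: False, q: False}
  {u: True, v: False, q: False}
  {v: False, u: False, q: False}
  {q: True, v: True, u: True}
  {q: True, v: True, u: False}
  {q: True, u: True, v: False}


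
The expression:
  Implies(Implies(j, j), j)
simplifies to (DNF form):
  j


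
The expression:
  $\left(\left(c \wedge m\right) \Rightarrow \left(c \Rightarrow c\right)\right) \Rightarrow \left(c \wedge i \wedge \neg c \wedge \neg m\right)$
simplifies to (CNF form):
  $\text{False}$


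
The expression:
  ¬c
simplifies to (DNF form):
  ¬c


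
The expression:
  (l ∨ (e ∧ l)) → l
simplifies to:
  True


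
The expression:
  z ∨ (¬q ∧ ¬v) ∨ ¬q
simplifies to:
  z ∨ ¬q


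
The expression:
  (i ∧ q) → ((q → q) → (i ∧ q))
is always true.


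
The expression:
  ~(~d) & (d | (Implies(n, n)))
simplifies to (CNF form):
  d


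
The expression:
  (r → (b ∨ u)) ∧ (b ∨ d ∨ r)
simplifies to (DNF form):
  b ∨ (d ∧ ¬r) ∨ (r ∧ u)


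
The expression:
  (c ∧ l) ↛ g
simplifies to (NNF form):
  c ∧ l ∧ ¬g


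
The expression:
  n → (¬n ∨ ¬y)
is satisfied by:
  {y: False, n: False}
  {n: True, y: False}
  {y: True, n: False}


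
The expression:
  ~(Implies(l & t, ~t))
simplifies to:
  l & t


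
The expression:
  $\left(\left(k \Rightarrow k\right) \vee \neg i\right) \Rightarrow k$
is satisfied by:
  {k: True}


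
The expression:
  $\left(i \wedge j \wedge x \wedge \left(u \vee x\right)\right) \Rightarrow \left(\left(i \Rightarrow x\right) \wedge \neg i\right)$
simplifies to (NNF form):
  $\neg i \vee \neg j \vee \neg x$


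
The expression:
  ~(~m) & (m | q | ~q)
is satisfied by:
  {m: True}


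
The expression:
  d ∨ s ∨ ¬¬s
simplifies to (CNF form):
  d ∨ s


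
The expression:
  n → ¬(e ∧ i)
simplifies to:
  ¬e ∨ ¬i ∨ ¬n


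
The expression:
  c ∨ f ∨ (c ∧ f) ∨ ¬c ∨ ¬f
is always true.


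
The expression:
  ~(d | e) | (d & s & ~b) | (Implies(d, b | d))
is always true.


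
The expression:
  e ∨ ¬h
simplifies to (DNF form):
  e ∨ ¬h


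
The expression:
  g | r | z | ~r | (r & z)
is always true.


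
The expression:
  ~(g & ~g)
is always true.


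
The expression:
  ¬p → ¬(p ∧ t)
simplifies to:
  True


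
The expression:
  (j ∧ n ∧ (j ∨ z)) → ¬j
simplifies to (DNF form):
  ¬j ∨ ¬n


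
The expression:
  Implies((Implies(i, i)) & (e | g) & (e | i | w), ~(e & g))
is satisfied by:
  {g: False, e: False}
  {e: True, g: False}
  {g: True, e: False}


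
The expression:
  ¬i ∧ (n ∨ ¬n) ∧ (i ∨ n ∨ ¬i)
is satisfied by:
  {i: False}


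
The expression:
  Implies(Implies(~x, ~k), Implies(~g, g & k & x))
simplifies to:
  g | (k & ~x)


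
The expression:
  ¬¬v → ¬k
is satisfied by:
  {k: False, v: False}
  {v: True, k: False}
  {k: True, v: False}


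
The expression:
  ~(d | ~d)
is never true.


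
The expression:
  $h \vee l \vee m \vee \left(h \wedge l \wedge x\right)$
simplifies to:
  $h \vee l \vee m$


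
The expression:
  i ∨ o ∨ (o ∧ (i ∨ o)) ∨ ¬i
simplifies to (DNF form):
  True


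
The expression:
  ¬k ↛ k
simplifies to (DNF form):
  ¬k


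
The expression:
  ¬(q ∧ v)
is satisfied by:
  {v: False, q: False}
  {q: True, v: False}
  {v: True, q: False}


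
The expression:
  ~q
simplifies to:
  ~q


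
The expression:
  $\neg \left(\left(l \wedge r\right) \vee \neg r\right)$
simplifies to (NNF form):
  $r \wedge \neg l$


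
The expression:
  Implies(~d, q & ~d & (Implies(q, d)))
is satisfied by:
  {d: True}


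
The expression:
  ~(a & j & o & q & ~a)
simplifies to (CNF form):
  True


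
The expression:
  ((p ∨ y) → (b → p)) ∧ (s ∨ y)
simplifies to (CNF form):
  (s ∨ y) ∧ (y ∨ ¬y) ∧ (p ∨ s ∨ y) ∧ (p ∨ s ∨ ¬b) ∧ (p ∨ y ∨ ¬y) ∧ (p ∨ ¬b ∨ ¬y) ∧ (s ∨ y ∨ ¬b) ∧ (y ∨ ¬b ∨ ¬y)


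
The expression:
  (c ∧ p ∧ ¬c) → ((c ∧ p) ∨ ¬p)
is always true.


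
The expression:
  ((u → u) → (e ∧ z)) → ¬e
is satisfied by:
  {e: False, z: False}
  {z: True, e: False}
  {e: True, z: False}


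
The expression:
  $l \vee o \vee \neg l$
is always true.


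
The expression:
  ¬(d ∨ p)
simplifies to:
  ¬d ∧ ¬p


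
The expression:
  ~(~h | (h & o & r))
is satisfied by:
  {h: True, o: False, r: False}
  {h: True, r: True, o: False}
  {h: True, o: True, r: False}


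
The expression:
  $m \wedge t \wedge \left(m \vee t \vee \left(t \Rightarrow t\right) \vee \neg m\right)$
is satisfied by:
  {t: True, m: True}


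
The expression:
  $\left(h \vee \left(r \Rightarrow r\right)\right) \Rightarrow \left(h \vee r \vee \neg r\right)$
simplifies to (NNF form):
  $\text{True}$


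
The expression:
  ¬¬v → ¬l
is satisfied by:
  {l: False, v: False}
  {v: True, l: False}
  {l: True, v: False}


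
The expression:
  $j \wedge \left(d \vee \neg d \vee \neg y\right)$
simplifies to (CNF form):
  $j$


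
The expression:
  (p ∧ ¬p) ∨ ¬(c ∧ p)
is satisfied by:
  {p: False, c: False}
  {c: True, p: False}
  {p: True, c: False}


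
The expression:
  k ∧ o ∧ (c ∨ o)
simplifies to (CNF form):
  k ∧ o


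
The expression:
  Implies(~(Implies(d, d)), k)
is always true.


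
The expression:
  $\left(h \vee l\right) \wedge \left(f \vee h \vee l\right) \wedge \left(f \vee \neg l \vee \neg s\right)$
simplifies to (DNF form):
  $\left(f \wedge l\right) \vee \left(h \wedge \neg l\right) \vee \left(l \wedge \neg s\right)$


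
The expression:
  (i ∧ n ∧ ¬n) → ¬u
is always true.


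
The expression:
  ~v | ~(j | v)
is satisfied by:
  {v: False}


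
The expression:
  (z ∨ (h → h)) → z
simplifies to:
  z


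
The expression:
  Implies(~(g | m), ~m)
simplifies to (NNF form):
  True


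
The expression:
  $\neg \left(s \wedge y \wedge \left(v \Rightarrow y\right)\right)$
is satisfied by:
  {s: False, y: False}
  {y: True, s: False}
  {s: True, y: False}


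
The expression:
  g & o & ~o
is never true.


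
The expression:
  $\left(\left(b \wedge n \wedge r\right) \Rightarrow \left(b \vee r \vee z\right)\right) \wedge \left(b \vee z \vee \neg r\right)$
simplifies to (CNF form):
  $b \vee z \vee \neg r$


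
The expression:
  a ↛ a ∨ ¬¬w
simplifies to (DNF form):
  w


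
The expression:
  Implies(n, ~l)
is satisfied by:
  {l: False, n: False}
  {n: True, l: False}
  {l: True, n: False}


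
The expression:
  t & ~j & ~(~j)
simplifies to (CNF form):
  False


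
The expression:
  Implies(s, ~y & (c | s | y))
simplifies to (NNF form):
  ~s | ~y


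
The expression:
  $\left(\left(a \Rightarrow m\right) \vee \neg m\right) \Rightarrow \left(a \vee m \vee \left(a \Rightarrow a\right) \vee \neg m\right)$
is always true.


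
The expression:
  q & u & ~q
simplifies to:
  False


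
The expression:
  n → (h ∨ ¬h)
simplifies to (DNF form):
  True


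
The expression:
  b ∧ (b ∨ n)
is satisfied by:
  {b: True}


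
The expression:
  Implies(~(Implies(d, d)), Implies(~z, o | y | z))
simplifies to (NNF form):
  True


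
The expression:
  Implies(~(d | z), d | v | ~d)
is always true.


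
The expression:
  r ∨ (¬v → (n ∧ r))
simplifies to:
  r ∨ v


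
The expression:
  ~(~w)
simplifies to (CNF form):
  w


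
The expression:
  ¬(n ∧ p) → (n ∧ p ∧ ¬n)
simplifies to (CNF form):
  n ∧ p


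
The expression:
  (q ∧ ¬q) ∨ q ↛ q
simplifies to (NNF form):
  False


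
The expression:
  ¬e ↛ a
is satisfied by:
  {a: True, e: False}
  {e: False, a: False}
  {e: True, a: True}


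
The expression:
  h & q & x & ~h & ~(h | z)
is never true.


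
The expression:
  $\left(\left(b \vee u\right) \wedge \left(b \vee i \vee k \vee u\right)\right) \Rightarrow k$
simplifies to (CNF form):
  $\left(k \vee \neg b\right) \wedge \left(k \vee \neg u\right)$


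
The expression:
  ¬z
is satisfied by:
  {z: False}


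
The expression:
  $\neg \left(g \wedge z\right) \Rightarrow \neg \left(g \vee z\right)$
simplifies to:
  $\left(g \wedge z\right) \vee \left(\neg g \wedge \neg z\right)$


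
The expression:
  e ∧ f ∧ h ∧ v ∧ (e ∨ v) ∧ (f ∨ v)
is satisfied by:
  {h: True, e: True, f: True, v: True}


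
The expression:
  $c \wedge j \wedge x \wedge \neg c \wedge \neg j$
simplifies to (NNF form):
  $\text{False}$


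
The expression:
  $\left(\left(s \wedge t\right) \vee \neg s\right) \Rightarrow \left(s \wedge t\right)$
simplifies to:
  $s$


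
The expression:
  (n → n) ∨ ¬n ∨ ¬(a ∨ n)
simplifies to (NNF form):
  True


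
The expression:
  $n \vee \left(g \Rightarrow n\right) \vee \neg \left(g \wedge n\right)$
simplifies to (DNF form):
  $\text{True}$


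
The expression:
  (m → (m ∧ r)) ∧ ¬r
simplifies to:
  ¬m ∧ ¬r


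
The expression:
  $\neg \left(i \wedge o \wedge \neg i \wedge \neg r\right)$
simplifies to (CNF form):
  $\text{True}$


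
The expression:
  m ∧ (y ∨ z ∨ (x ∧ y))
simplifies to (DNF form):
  (m ∧ y) ∨ (m ∧ z)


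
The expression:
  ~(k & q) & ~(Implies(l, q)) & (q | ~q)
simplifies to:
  l & ~q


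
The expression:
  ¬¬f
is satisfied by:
  {f: True}


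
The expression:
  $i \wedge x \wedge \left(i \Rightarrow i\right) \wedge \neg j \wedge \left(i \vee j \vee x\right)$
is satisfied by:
  {i: True, x: True, j: False}


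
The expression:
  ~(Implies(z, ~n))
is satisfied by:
  {z: True, n: True}


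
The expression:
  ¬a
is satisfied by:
  {a: False}


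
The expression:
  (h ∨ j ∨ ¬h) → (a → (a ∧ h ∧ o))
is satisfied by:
  {h: True, o: True, a: False}
  {h: True, o: False, a: False}
  {o: True, h: False, a: False}
  {h: False, o: False, a: False}
  {a: True, h: True, o: True}


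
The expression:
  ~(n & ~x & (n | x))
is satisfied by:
  {x: True, n: False}
  {n: False, x: False}
  {n: True, x: True}


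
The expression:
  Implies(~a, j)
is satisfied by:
  {a: True, j: True}
  {a: True, j: False}
  {j: True, a: False}


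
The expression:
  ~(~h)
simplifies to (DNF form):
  h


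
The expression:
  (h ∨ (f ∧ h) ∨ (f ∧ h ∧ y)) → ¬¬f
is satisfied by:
  {f: True, h: False}
  {h: False, f: False}
  {h: True, f: True}


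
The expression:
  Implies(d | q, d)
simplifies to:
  d | ~q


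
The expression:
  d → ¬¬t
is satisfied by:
  {t: True, d: False}
  {d: False, t: False}
  {d: True, t: True}


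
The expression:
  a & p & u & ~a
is never true.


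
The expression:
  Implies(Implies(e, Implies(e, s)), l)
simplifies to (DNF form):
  l | (e & ~s)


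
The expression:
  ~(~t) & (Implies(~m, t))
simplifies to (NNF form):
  t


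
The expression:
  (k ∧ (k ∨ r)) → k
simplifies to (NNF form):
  True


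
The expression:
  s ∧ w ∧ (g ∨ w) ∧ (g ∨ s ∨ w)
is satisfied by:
  {w: True, s: True}


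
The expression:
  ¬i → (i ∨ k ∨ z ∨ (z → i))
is always true.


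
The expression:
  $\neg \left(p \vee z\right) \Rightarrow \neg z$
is always true.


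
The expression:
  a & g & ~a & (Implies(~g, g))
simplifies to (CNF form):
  False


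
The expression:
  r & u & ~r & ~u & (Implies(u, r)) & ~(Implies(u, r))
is never true.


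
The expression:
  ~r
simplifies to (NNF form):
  ~r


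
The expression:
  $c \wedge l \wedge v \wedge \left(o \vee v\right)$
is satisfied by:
  {c: True, v: True, l: True}


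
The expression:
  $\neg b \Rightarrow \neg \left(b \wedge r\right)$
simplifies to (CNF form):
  $\text{True}$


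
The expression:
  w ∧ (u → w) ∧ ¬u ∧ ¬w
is never true.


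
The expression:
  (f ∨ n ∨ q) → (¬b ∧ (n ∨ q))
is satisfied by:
  {n: True, q: True, b: False, f: False}
  {n: True, q: True, f: True, b: False}
  {n: True, b: False, f: False, q: False}
  {n: True, f: True, b: False, q: False}
  {q: True, b: False, f: False, n: False}
  {q: True, f: True, b: False, n: False}
  {q: False, b: False, f: False, n: False}
  {b: True, q: False, f: False, n: False}


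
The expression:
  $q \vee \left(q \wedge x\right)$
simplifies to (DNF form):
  $q$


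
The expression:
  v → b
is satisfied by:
  {b: True, v: False}
  {v: False, b: False}
  {v: True, b: True}


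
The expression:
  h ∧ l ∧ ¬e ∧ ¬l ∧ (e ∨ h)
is never true.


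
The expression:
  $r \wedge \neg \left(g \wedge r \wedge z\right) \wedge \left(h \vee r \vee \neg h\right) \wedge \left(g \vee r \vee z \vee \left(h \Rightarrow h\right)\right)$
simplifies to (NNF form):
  $r \wedge \left(\neg g \vee \neg z\right)$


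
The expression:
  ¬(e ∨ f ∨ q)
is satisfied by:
  {q: False, e: False, f: False}


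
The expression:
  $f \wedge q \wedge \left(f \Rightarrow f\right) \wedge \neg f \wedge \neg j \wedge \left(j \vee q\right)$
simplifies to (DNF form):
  $\text{False}$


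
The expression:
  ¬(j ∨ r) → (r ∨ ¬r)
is always true.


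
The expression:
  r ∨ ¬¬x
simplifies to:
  r ∨ x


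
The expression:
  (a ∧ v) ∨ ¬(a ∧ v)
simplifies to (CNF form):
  True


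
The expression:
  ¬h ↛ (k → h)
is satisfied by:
  {k: True, h: False}


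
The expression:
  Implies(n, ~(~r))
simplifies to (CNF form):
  r | ~n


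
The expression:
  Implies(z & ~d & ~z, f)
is always true.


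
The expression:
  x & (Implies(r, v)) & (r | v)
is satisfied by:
  {x: True, v: True}


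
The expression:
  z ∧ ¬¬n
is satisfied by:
  {z: True, n: True}


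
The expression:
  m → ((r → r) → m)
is always true.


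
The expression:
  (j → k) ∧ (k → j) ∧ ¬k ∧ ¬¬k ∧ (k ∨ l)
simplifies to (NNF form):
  False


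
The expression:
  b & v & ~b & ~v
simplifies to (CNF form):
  False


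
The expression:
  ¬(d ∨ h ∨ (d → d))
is never true.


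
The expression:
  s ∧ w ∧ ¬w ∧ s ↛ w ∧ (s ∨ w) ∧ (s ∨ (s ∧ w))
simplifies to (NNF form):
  False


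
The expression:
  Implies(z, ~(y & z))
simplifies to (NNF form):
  ~y | ~z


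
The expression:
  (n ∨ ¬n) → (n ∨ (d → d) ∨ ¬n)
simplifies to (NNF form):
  True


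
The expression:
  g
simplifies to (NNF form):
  g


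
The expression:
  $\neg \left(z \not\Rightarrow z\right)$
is always true.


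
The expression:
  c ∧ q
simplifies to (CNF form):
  c ∧ q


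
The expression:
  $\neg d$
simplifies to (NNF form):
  $\neg d$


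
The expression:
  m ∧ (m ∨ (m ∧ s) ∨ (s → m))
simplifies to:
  m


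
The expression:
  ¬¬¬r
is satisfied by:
  {r: False}


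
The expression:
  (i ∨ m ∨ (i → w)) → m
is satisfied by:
  {m: True}


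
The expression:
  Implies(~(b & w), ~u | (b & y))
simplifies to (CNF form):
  (b | ~u) & (b | w | ~u) & (b | y | ~u) & (w | y | ~u)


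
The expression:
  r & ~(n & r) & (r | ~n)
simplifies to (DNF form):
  r & ~n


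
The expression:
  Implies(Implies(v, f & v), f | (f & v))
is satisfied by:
  {v: True, f: True}
  {v: True, f: False}
  {f: True, v: False}


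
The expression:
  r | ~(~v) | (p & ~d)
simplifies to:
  r | v | (p & ~d)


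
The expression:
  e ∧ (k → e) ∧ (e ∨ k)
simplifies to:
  e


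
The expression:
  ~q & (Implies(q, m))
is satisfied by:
  {q: False}


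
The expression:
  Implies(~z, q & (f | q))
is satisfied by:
  {q: True, z: True}
  {q: True, z: False}
  {z: True, q: False}


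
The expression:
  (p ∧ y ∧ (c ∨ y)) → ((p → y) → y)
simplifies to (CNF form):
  True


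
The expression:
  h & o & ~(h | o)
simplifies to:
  False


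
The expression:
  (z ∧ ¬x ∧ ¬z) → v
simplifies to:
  True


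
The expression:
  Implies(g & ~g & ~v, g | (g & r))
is always true.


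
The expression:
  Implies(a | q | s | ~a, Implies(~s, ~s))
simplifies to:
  True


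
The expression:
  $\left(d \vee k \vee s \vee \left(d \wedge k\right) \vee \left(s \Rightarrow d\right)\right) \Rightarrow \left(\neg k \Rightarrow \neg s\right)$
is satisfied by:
  {k: True, s: False}
  {s: False, k: False}
  {s: True, k: True}


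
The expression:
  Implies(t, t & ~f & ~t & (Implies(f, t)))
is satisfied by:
  {t: False}


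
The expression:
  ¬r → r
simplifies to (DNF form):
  r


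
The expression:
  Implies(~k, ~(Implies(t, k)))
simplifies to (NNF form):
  k | t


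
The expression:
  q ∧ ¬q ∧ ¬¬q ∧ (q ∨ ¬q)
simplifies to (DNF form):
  False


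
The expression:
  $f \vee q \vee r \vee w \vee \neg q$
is always true.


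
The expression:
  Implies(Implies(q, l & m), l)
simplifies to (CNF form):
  l | q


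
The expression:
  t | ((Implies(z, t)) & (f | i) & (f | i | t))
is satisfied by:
  {t: True, f: True, i: True, z: False}
  {t: True, f: True, i: False, z: False}
  {t: True, i: True, f: False, z: False}
  {t: True, i: False, f: False, z: False}
  {t: True, z: True, f: True, i: True}
  {t: True, z: True, f: True, i: False}
  {t: True, z: True, f: False, i: True}
  {t: True, z: True, f: False, i: False}
  {f: True, i: True, t: False, z: False}
  {f: True, t: False, i: False, z: False}
  {i: True, t: False, f: False, z: False}


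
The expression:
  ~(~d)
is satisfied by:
  {d: True}


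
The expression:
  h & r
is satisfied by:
  {r: True, h: True}


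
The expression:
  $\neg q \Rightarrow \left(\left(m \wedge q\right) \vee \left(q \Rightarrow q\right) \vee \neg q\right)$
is always true.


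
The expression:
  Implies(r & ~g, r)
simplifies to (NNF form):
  True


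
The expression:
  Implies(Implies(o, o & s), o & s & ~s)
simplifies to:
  o & ~s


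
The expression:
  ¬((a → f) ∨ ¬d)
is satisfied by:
  {a: True, d: True, f: False}


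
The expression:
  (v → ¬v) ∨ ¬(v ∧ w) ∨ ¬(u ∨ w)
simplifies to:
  ¬v ∨ ¬w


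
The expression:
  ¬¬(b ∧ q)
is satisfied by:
  {b: True, q: True}


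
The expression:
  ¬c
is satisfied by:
  {c: False}


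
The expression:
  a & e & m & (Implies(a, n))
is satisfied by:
  {a: True, m: True, e: True, n: True}


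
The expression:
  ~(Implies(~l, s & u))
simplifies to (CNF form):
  ~l & (~s | ~u)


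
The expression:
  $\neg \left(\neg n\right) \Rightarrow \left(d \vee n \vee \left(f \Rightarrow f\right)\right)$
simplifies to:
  $\text{True}$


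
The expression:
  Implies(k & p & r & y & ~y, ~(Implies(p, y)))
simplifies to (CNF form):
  True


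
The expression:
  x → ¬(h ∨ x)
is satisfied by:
  {x: False}


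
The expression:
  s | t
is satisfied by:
  {t: True, s: True}
  {t: True, s: False}
  {s: True, t: False}


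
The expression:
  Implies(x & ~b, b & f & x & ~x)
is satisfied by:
  {b: True, x: False}
  {x: False, b: False}
  {x: True, b: True}


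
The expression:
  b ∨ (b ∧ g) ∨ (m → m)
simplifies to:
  True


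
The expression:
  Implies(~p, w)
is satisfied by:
  {p: True, w: True}
  {p: True, w: False}
  {w: True, p: False}


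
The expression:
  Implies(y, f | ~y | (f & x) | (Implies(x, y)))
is always true.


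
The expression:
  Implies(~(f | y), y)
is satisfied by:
  {y: True, f: True}
  {y: True, f: False}
  {f: True, y: False}


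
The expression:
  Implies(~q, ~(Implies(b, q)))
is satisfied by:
  {b: True, q: True}
  {b: True, q: False}
  {q: True, b: False}


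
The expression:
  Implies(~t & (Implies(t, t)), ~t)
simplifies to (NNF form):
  True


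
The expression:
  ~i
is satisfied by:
  {i: False}


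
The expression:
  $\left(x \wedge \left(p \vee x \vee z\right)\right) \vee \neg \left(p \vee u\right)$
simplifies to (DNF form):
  $x \vee \left(\neg p \wedge \neg u\right)$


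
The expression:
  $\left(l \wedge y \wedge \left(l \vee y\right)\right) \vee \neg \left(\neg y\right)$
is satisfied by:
  {y: True}


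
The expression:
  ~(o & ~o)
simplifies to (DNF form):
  True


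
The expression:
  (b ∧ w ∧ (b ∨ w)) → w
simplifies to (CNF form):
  True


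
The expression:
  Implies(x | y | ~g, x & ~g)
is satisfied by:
  {x: True, y: False, g: False}
  {x: True, y: True, g: False}
  {g: True, y: False, x: False}


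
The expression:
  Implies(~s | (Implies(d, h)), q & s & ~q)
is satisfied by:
  {s: True, d: True, h: False}


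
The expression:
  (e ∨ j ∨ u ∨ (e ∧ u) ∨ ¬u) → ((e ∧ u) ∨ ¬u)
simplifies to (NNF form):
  e ∨ ¬u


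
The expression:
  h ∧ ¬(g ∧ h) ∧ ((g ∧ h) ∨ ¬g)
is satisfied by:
  {h: True, g: False}


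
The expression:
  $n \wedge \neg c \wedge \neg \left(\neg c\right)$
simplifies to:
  $\text{False}$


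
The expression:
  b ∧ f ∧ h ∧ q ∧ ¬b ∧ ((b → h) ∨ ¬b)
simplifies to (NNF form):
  False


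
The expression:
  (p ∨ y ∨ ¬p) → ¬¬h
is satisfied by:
  {h: True}


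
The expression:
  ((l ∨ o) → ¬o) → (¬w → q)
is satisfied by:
  {q: True, w: True, o: True}
  {q: True, w: True, o: False}
  {q: True, o: True, w: False}
  {q: True, o: False, w: False}
  {w: True, o: True, q: False}
  {w: True, o: False, q: False}
  {o: True, w: False, q: False}


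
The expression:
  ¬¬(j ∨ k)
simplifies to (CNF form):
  j ∨ k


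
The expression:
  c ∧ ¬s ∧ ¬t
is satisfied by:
  {c: True, t: False, s: False}


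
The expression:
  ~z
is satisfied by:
  {z: False}


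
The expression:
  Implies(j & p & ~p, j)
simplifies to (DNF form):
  True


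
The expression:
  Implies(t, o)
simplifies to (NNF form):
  o | ~t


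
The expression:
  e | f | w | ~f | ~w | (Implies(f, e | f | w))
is always true.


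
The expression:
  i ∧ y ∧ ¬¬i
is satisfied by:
  {i: True, y: True}


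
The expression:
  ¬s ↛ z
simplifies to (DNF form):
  z ∨ ¬s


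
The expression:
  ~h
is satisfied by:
  {h: False}


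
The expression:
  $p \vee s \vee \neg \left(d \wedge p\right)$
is always true.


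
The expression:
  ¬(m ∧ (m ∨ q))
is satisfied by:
  {m: False}


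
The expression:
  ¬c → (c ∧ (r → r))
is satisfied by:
  {c: True}


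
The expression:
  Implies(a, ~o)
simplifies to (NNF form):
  ~a | ~o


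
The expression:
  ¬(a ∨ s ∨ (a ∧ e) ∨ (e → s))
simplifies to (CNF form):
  e ∧ ¬a ∧ ¬s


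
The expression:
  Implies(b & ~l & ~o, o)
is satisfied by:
  {o: True, l: True, b: False}
  {o: True, l: False, b: False}
  {l: True, o: False, b: False}
  {o: False, l: False, b: False}
  {b: True, o: True, l: True}
  {b: True, o: True, l: False}
  {b: True, l: True, o: False}


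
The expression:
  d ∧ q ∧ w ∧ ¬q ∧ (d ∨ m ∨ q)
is never true.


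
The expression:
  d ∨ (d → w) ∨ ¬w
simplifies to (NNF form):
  True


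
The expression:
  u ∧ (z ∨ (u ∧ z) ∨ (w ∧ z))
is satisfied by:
  {z: True, u: True}


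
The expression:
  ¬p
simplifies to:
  ¬p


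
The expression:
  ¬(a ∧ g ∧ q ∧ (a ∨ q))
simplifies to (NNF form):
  ¬a ∨ ¬g ∨ ¬q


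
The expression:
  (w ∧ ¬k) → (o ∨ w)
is always true.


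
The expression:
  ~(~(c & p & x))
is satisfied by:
  {c: True, p: True, x: True}


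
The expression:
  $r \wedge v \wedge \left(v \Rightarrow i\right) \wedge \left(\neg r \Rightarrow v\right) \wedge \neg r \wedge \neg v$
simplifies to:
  $\text{False}$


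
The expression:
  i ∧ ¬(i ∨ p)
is never true.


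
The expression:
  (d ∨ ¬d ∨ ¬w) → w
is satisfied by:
  {w: True}


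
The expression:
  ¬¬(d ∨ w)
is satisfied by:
  {d: True, w: True}
  {d: True, w: False}
  {w: True, d: False}


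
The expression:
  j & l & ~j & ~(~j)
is never true.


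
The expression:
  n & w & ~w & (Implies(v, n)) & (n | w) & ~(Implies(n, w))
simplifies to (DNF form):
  False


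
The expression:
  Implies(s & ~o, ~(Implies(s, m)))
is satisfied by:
  {o: True, s: False, m: False}
  {s: False, m: False, o: False}
  {o: True, m: True, s: False}
  {m: True, s: False, o: False}
  {o: True, s: True, m: False}
  {s: True, o: False, m: False}
  {o: True, m: True, s: True}


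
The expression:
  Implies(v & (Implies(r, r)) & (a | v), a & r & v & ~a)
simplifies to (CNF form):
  ~v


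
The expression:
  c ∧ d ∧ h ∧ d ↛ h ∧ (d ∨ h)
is never true.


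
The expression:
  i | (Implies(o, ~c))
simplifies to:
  i | ~c | ~o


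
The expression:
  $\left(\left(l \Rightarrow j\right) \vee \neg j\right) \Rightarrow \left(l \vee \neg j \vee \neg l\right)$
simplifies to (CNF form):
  $\text{True}$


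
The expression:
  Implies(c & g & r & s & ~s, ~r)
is always true.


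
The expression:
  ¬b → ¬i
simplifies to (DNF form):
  b ∨ ¬i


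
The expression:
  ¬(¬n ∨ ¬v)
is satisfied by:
  {n: True, v: True}


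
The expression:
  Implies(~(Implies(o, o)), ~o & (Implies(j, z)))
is always true.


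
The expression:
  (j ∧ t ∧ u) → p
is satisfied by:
  {p: True, u: False, t: False, j: False}
  {j: False, u: False, p: False, t: False}
  {j: True, p: True, u: False, t: False}
  {j: True, u: False, p: False, t: False}
  {t: True, p: True, j: False, u: False}
  {t: True, j: False, u: False, p: False}
  {t: True, j: True, p: True, u: False}
  {t: True, j: True, u: False, p: False}
  {p: True, u: True, t: False, j: False}
  {u: True, t: False, p: False, j: False}
  {j: True, u: True, p: True, t: False}
  {j: True, u: True, t: False, p: False}
  {p: True, u: True, t: True, j: False}
  {u: True, t: True, j: False, p: False}
  {j: True, u: True, t: True, p: True}


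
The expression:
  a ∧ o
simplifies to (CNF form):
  a ∧ o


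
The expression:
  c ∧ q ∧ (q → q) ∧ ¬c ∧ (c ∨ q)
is never true.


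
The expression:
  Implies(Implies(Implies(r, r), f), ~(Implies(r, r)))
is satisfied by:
  {f: False}
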